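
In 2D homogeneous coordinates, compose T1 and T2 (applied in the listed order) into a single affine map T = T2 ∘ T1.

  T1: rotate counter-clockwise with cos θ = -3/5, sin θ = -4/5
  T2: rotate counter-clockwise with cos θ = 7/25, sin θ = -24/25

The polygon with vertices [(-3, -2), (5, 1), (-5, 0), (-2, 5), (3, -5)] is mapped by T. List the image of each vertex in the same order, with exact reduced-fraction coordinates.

T1 rotate counter-clockwise with cos θ = -3/5, sin θ = -4/5: (-3, -2) → (1/5, 18/5); (5, 1) → (-11/5, -23/5); (-5, 0) → (3, 4); (-2, 5) → (26/5, -7/5); (3, -5) → (-29/5, 3/5)
T2 rotate counter-clockwise with cos θ = 7/25, sin θ = -24/25: (1/5, 18/5) → (439/125, 102/125); (-11/5, -23/5) → (-629/125, 103/125); (3, 4) → (117/25, -44/25); (26/5, -7/5) → (14/125, -673/125); (-29/5, 3/5) → (-131/125, 717/125)

image vertices: (439/125, 102/125), (-629/125, 103/125), (117/25, -44/25), (14/125, -673/125), (-131/125, 717/125)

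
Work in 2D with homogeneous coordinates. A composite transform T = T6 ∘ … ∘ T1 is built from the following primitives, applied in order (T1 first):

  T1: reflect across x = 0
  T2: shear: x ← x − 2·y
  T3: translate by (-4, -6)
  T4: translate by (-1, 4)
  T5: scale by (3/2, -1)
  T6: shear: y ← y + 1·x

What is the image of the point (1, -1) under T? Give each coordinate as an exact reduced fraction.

T1 reflect across x = 0: (1, -1) → (-1, -1)
T2 shear: x ← x − 2·y: (-1, -1) → (1, -1)
T3 translate by (-4, -6): (1, -1) → (-3, -7)
T4 translate by (-1, 4): (-3, -7) → (-4, -3)
T5 scale by (3/2, -1): (-4, -3) → (-6, 3)
T6 shear: y ← y + 1·x: (-6, 3) → (-6, -3)

T(p) = (-6, -3)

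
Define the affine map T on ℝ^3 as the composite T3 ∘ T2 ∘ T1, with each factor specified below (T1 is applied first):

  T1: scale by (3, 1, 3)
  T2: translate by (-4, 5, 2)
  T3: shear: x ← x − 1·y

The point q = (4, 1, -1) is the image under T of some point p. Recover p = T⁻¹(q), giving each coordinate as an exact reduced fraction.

T1 = [3 0 0 0; 0 1 0 0; 0 0 3 0; 0 0 0 1]
T2·T1 = [3 0 0 -4; 0 1 0 5; 0 0 3 2; 0 0 0 1]
T3·…·T1 = [3 -1 0 -9; 0 1 0 5; 0 0 3 2; 0 0 0 1]
det M = 9; M⁻¹ = [1/3 1/3 0 4/3; 0 1 0 -5; 0 0 1/3 -2/3; 0 0 0 1]
M⁻¹ · (4, 1, -1)ᵀ = (3, -4, -1)ᵀ

p = (3, -4, -1)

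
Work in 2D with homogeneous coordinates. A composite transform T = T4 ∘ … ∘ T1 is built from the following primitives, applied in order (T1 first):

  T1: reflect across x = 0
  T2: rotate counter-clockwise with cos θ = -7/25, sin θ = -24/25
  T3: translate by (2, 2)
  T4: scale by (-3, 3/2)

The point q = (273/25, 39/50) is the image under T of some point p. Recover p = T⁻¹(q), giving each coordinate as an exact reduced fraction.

p = (-3, -5)

T1 = [-1 0 0; 0 1 0; 0 0 1]
T2·T1 = [7/25 24/25 0; 24/25 -7/25 0; 0 0 1]
T3·…·T1 = [7/25 24/25 2; 24/25 -7/25 2; 0 0 1]
T4·…·T1 = [-21/25 -72/25 -6; 36/25 -21/50 3; 0 0 1]
det M = 9/2; M⁻¹ = [-7/75 16/25 -62/25; -8/25 -14/75 -34/25; 0 0 1]
M⁻¹ · (273/25, 39/50)ᵀ = (-3, -5)ᵀ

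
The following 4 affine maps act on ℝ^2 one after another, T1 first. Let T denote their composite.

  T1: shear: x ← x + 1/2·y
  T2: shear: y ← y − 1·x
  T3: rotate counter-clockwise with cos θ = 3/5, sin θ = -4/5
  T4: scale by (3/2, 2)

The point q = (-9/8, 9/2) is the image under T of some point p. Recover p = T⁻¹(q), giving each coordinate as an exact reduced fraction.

p = (-3/2, -3/2)

T1 = [1 1/2 0; 0 1 0; 0 0 1]
T2·T1 = [1 1/2 0; -1 1/2 0; 0 0 1]
T3·…·T1 = [-1/5 7/10 0; -7/5 -1/10 0; 0 0 1]
T4·…·T1 = [-3/10 21/20 0; -14/5 -1/5 0; 0 0 1]
det M = 3; M⁻¹ = [-1/15 -7/20 0; 14/15 -1/10 0; 0 0 1]
M⁻¹ · (-9/8, 9/2)ᵀ = (-3/2, -3/2)ᵀ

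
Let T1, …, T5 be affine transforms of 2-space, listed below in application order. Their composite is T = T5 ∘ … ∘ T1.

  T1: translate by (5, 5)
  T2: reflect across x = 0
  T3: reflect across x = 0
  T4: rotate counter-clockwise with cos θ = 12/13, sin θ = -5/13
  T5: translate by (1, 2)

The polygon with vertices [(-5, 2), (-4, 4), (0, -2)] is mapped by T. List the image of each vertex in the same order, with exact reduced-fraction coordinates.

T1 translate by (5, 5): (-5, 2) → (0, 7); (-4, 4) → (1, 9); (0, -2) → (5, 3)
T2 reflect across x = 0: (0, 7) → (0, 7); (1, 9) → (-1, 9); (5, 3) → (-5, 3)
T3 reflect across x = 0: (0, 7) → (0, 7); (-1, 9) → (1, 9); (-5, 3) → (5, 3)
T4 rotate counter-clockwise with cos θ = 12/13, sin θ = -5/13: (0, 7) → (35/13, 84/13); (1, 9) → (57/13, 103/13); (5, 3) → (75/13, 11/13)
T5 translate by (1, 2): (35/13, 84/13) → (48/13, 110/13); (57/13, 103/13) → (70/13, 129/13); (75/13, 11/13) → (88/13, 37/13)

image vertices: (48/13, 110/13), (70/13, 129/13), (88/13, 37/13)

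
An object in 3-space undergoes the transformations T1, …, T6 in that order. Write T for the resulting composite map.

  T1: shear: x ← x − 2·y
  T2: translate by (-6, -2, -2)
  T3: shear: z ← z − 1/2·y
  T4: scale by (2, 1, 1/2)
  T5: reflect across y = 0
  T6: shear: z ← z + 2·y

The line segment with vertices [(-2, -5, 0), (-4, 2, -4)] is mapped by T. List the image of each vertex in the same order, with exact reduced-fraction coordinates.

image vertices: (4, 7, 59/4), (-28, 0, -3)

T1 shear: x ← x − 2·y: (-2, -5, 0) → (8, -5, 0); (-4, 2, -4) → (-8, 2, -4)
T2 translate by (-6, -2, -2): (8, -5, 0) → (2, -7, -2); (-8, 2, -4) → (-14, 0, -6)
T3 shear: z ← z − 1/2·y: (2, -7, -2) → (2, -7, 3/2); (-14, 0, -6) → (-14, 0, -6)
T4 scale by (2, 1, 1/2): (2, -7, 3/2) → (4, -7, 3/4); (-14, 0, -6) → (-28, 0, -3)
T5 reflect across y = 0: (4, -7, 3/4) → (4, 7, 3/4); (-28, 0, -3) → (-28, 0, -3)
T6 shear: z ← z + 2·y: (4, 7, 3/4) → (4, 7, 59/4); (-28, 0, -3) → (-28, 0, -3)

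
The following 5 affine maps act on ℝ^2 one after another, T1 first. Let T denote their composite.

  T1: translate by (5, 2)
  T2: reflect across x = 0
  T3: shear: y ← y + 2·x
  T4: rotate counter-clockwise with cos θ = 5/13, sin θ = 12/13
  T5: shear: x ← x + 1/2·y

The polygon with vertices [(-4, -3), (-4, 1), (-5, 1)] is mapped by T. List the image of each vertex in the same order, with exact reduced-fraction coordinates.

T1 translate by (5, 2): (-4, -3) → (1, -1); (-4, 1) → (1, 3); (-5, 1) → (0, 3)
T2 reflect across x = 0: (1, -1) → (-1, -1); (1, 3) → (-1, 3); (0, 3) → (0, 3)
T3 shear: y ← y + 2·x: (-1, -1) → (-1, -3); (-1, 3) → (-1, 1); (0, 3) → (0, 3)
T4 rotate counter-clockwise with cos θ = 5/13, sin θ = 12/13: (-1, -3) → (31/13, -27/13); (-1, 1) → (-17/13, -7/13); (0, 3) → (-36/13, 15/13)
T5 shear: x ← x + 1/2·y: (31/13, -27/13) → (35/26, -27/13); (-17/13, -7/13) → (-41/26, -7/13); (-36/13, 15/13) → (-57/26, 15/13)

image vertices: (35/26, -27/13), (-41/26, -7/13), (-57/26, 15/13)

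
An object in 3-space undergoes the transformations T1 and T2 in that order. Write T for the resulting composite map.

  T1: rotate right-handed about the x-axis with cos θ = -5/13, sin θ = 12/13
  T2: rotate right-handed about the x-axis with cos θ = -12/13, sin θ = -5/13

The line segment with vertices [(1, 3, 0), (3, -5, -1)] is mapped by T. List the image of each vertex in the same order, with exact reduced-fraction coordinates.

T1 rotate right-handed about the x-axis with cos θ = -5/13, sin θ = 12/13: (1, 3, 0) → (1, -15/13, 36/13); (3, -5, -1) → (3, 37/13, -55/13)
T2 rotate right-handed about the x-axis with cos θ = -12/13, sin θ = -5/13: (1, -15/13, 36/13) → (1, 360/169, -357/169); (3, 37/13, -55/13) → (3, -719/169, 475/169)

image vertices: (1, 360/169, -357/169), (3, -719/169, 475/169)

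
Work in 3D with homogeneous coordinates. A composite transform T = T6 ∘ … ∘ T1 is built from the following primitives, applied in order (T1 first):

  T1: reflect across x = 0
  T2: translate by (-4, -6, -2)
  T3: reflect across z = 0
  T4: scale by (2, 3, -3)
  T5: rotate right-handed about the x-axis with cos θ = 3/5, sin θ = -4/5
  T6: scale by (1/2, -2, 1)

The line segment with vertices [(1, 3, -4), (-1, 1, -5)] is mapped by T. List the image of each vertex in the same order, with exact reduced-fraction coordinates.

image vertices: (-5, 198/5, -18/5), (-3, 258/5, -3/5)

T1 reflect across x = 0: (1, 3, -4) → (-1, 3, -4); (-1, 1, -5) → (1, 1, -5)
T2 translate by (-4, -6, -2): (-1, 3, -4) → (-5, -3, -6); (1, 1, -5) → (-3, -5, -7)
T3 reflect across z = 0: (-5, -3, -6) → (-5, -3, 6); (-3, -5, -7) → (-3, -5, 7)
T4 scale by (2, 3, -3): (-5, -3, 6) → (-10, -9, -18); (-3, -5, 7) → (-6, -15, -21)
T5 rotate right-handed about the x-axis with cos θ = 3/5, sin θ = -4/5: (-10, -9, -18) → (-10, -99/5, -18/5); (-6, -15, -21) → (-6, -129/5, -3/5)
T6 scale by (1/2, -2, 1): (-10, -99/5, -18/5) → (-5, 198/5, -18/5); (-6, -129/5, -3/5) → (-3, 258/5, -3/5)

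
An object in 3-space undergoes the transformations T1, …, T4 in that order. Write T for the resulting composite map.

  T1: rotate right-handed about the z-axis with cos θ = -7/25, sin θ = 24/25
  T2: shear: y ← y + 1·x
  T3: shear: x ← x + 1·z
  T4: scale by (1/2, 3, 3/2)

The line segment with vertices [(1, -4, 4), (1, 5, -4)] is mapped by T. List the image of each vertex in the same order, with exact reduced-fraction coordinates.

T1 rotate right-handed about the z-axis with cos θ = -7/25, sin θ = 24/25: (1, -4, 4) → (89/25, 52/25, 4); (1, 5, -4) → (-127/25, -11/25, -4)
T2 shear: y ← y + 1·x: (89/25, 52/25, 4) → (89/25, 141/25, 4); (-127/25, -11/25, -4) → (-127/25, -138/25, -4)
T3 shear: x ← x + 1·z: (89/25, 141/25, 4) → (189/25, 141/25, 4); (-127/25, -138/25, -4) → (-227/25, -138/25, -4)
T4 scale by (1/2, 3, 3/2): (189/25, 141/25, 4) → (189/50, 423/25, 6); (-227/25, -138/25, -4) → (-227/50, -414/25, -6)

image vertices: (189/50, 423/25, 6), (-227/50, -414/25, -6)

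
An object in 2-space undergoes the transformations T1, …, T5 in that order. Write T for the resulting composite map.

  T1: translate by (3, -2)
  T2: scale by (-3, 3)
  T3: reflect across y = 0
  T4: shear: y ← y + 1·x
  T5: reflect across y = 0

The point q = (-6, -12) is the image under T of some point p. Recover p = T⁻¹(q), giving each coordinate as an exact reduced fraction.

p = (-1, -4)

T1 = [1 0 3; 0 1 -2; 0 0 1]
T2·T1 = [-3 0 -9; 0 3 -6; 0 0 1]
T3·…·T1 = [-3 0 -9; 0 -3 6; 0 0 1]
T4·…·T1 = [-3 0 -9; -3 -3 -3; 0 0 1]
T5·…·T1 = [-3 0 -9; 3 3 3; 0 0 1]
det M = -9; M⁻¹ = [-1/3 0 -3; 1/3 1/3 2; 0 0 1]
M⁻¹ · (-6, -12)ᵀ = (-1, -4)ᵀ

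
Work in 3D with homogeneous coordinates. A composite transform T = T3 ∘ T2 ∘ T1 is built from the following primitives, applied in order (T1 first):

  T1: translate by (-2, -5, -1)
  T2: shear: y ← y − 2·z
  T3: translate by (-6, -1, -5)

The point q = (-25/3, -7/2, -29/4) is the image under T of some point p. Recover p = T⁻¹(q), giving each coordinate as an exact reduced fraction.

T1 = [1 0 0 -2; 0 1 0 -5; 0 0 1 -1; 0 0 0 1]
T2·T1 = [1 0 0 -2; 0 1 -2 -3; 0 0 1 -1; 0 0 0 1]
T3·…·T1 = [1 0 0 -8; 0 1 -2 -4; 0 0 1 -6; 0 0 0 1]
det M = 1; M⁻¹ = [1 0 0 8; 0 1 2 16; 0 0 1 6; 0 0 0 1]
M⁻¹ · (-25/3, -7/2, -29/4)ᵀ = (-1/3, -2, -5/4)ᵀ

p = (-1/3, -2, -5/4)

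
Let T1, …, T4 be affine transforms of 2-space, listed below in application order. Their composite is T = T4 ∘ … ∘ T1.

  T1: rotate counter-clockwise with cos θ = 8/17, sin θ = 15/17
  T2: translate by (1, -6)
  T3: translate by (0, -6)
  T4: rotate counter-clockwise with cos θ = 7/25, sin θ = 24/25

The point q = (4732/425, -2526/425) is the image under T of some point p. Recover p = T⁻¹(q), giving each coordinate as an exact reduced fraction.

p = (-2, 3)

T1 = [8/17 -15/17 0; 15/17 8/17 0; 0 0 1]
T2·T1 = [8/17 -15/17 1; 15/17 8/17 -6; 0 0 1]
T3·…·T1 = [8/17 -15/17 1; 15/17 8/17 -12; 0 0 1]
T4·…·T1 = [-304/425 -297/425 59/5; 297/425 -304/425 -12/5; 0 0 1]
det M = 1; M⁻¹ = [-304/425 297/425 172/17; -297/425 -304/425 111/17; 0 0 1]
M⁻¹ · (4732/425, -2526/425)ᵀ = (-2, 3)ᵀ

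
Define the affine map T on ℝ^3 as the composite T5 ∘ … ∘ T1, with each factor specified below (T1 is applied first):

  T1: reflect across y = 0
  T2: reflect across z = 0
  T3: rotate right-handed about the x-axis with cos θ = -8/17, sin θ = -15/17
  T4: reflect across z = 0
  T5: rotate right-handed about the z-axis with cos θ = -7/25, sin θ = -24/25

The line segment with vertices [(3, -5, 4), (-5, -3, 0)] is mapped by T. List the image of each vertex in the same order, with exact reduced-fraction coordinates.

T1 reflect across y = 0: (3, -5, 4) → (3, 5, 4); (-5, -3, 0) → (-5, 3, 0)
T2 reflect across z = 0: (3, 5, 4) → (3, 5, -4); (-5, 3, 0) → (-5, 3, 0)
T3 rotate right-handed about the x-axis with cos θ = -8/17, sin θ = -15/17: (3, 5, -4) → (3, -100/17, -43/17); (-5, 3, 0) → (-5, -24/17, -45/17)
T4 reflect across z = 0: (3, -100/17, -43/17) → (3, -100/17, 43/17); (-5, -24/17, -45/17) → (-5, -24/17, 45/17)
T5 rotate right-handed about the z-axis with cos θ = -7/25, sin θ = -24/25: (3, -100/17, 43/17) → (-2757/425, -524/425, 43/17); (-5, -24/17, 45/17) → (19/425, 2208/425, 45/17)

image vertices: (-2757/425, -524/425, 43/17), (19/425, 2208/425, 45/17)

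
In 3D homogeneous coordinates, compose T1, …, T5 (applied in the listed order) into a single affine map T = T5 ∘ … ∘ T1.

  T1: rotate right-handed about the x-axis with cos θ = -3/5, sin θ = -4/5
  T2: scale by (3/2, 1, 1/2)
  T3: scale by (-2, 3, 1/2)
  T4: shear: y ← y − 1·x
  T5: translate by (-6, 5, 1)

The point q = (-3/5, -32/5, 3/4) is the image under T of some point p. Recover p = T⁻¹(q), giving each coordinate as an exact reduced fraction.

p = (-9/5, 2, -1)

T1 = [1 0 0 0; 0 -3/5 4/5 0; 0 -4/5 -3/5 0; 0 0 0 1]
T2·T1 = [3/2 0 0 0; 0 -3/5 4/5 0; 0 -2/5 -3/10 0; 0 0 0 1]
T3·…·T1 = [-3 0 0 0; 0 -9/5 12/5 0; 0 -1/5 -3/20 0; 0 0 0 1]
T4·…·T1 = [-3 0 0 0; 3 -9/5 12/5 0; 0 -1/5 -3/20 0; 0 0 0 1]
T5·…·T1 = [-3 0 0 -6; 3 -9/5 12/5 5; 0 -1/5 -3/20 1; 0 0 0 1]
det M = -9/4; M⁻¹ = [-1/3 0 0 -2; -1/5 -1/5 -16/5 3; 4/15 4/15 -12/5 8/3; 0 0 0 1]
M⁻¹ · (-3/5, -32/5, 3/4)ᵀ = (-9/5, 2, -1)ᵀ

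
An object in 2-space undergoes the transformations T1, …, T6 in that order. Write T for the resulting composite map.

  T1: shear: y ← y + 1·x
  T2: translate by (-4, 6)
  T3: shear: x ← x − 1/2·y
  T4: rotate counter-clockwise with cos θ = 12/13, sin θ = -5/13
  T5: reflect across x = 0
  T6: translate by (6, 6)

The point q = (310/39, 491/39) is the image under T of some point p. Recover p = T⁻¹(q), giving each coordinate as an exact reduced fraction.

T1 = [1 0 0; 1 1 0; 0 0 1]
T2·T1 = [1 0 -4; 1 1 6; 0 0 1]
T3·…·T1 = [1/2 -1/2 -7; 1 1 6; 0 0 1]
T4·…·T1 = [11/13 -1/13 -54/13; 19/26 29/26 107/13; 0 0 1]
T5·…·T1 = [-11/13 1/13 54/13; 19/26 29/26 107/13; 0 0 1]
T6·…·T1 = [-11/13 1/13 132/13; 19/26 29/26 185/13; 0 0 1]
det M = -1; M⁻¹ = [-29/26 1/13 133/13; 19/26 11/13 -253/13; 0 0 1]
M⁻¹ · (310/39, 491/39)ᵀ = (7/3, -3)ᵀ

p = (7/3, -3)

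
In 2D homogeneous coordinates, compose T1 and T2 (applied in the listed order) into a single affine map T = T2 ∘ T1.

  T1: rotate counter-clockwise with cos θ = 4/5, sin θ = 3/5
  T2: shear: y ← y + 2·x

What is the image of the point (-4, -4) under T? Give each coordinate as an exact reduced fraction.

T(p) = (-4/5, -36/5)

T1 rotate counter-clockwise with cos θ = 4/5, sin θ = 3/5: (-4, -4) → (-4/5, -28/5)
T2 shear: y ← y + 2·x: (-4/5, -28/5) → (-4/5, -36/5)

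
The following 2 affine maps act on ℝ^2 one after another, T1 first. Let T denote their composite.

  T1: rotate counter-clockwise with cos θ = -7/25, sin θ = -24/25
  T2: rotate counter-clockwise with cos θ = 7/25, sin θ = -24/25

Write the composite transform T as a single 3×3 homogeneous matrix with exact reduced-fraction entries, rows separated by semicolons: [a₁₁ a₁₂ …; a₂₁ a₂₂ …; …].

T1 = [-7/25 24/25 0; -24/25 -7/25 0; 0 0 1]
T2·T1 = [-1 0 0; 0 -1 0; 0 0 1]

T = [-1 0 0; 0 -1 0; 0 0 1]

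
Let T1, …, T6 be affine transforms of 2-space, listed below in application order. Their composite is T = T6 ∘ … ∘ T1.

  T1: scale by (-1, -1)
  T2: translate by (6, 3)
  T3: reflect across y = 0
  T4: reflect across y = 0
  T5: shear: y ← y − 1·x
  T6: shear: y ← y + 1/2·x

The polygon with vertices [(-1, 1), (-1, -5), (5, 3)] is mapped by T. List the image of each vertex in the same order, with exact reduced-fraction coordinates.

image vertices: (7, -3/2), (7, 9/2), (1, -1/2)

T1 scale by (-1, -1): (-1, 1) → (1, -1); (-1, -5) → (1, 5); (5, 3) → (-5, -3)
T2 translate by (6, 3): (1, -1) → (7, 2); (1, 5) → (7, 8); (-5, -3) → (1, 0)
T3 reflect across y = 0: (7, 2) → (7, -2); (7, 8) → (7, -8); (1, 0) → (1, 0)
T4 reflect across y = 0: (7, -2) → (7, 2); (7, -8) → (7, 8); (1, 0) → (1, 0)
T5 shear: y ← y − 1·x: (7, 2) → (7, -5); (7, 8) → (7, 1); (1, 0) → (1, -1)
T6 shear: y ← y + 1/2·x: (7, -5) → (7, -3/2); (7, 1) → (7, 9/2); (1, -1) → (1, -1/2)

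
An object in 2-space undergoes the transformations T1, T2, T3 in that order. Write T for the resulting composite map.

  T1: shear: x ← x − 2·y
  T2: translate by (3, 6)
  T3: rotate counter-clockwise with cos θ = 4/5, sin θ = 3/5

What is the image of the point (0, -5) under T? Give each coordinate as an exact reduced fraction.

T1 shear: x ← x − 2·y: (0, -5) → (10, -5)
T2 translate by (3, 6): (10, -5) → (13, 1)
T3 rotate counter-clockwise with cos θ = 4/5, sin θ = 3/5: (13, 1) → (49/5, 43/5)

T(p) = (49/5, 43/5)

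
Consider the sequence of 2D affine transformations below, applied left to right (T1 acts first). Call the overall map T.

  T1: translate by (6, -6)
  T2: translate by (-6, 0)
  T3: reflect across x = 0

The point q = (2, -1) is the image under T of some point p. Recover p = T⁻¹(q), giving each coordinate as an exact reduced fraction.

T1 = [1 0 6; 0 1 -6; 0 0 1]
T2·T1 = [1 0 0; 0 1 -6; 0 0 1]
T3·…·T1 = [-1 0 0; 0 1 -6; 0 0 1]
det M = -1; M⁻¹ = [-1 0 0; 0 1 6; 0 0 1]
M⁻¹ · (2, -1)ᵀ = (-2, 5)ᵀ

p = (-2, 5)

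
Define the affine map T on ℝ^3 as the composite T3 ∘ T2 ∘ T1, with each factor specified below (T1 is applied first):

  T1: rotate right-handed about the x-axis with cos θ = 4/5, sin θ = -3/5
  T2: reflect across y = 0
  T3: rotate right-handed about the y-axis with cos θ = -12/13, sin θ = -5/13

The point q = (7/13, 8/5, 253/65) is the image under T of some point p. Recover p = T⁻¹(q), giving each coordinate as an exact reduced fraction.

p = (1, 1, -4)

T1 = [1 0 0 0; 0 4/5 3/5 0; 0 -3/5 4/5 0; 0 0 0 1]
T2·T1 = [1 0 0 0; 0 -4/5 -3/5 0; 0 -3/5 4/5 0; 0 0 0 1]
T3·…·T1 = [-12/13 3/13 -4/13 0; 0 -4/5 -3/5 0; 5/13 36/65 -48/65 0; 0 0 0 1]
det M = -1; M⁻¹ = [-12/13 0 5/13 0; 3/13 -4/5 36/65 0; -4/13 -3/5 -48/65 0; 0 0 0 1]
M⁻¹ · (7/13, 8/5, 253/65)ᵀ = (1, 1, -4)ᵀ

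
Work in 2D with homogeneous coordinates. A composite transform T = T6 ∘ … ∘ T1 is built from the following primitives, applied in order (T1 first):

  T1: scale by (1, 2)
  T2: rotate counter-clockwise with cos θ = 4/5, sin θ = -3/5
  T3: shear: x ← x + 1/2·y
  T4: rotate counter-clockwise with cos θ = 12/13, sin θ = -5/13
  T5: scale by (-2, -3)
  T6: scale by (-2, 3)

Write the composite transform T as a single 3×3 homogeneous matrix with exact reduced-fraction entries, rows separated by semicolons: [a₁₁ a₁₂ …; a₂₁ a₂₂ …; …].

T1 = [1 0 0; 0 2 0; 0 0 1]
T2·T1 = [4/5 6/5 0; -3/5 8/5 0; 0 0 1]
T3·…·T1 = [1/2 2 0; -3/5 8/5 0; 0 0 1]
T4·…·T1 = [3/13 32/13 0; -97/130 46/65 0; 0 0 1]
T5·…·T1 = [-6/13 -64/13 0; 291/130 -138/65 0; 0 0 1]
T6·…·T1 = [12/13 128/13 0; 873/130 -414/65 0; 0 0 1]

T = [12/13 128/13 0; 873/130 -414/65 0; 0 0 1]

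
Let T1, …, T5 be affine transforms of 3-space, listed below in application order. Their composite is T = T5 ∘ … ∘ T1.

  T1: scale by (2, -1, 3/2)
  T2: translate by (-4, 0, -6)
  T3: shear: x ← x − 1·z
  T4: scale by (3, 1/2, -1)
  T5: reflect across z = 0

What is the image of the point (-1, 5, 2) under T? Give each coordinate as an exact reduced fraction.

T1 scale by (2, -1, 3/2): (-1, 5, 2) → (-2, -5, 3)
T2 translate by (-4, 0, -6): (-2, -5, 3) → (-6, -5, -3)
T3 shear: x ← x − 1·z: (-6, -5, -3) → (-3, -5, -3)
T4 scale by (3, 1/2, -1): (-3, -5, -3) → (-9, -5/2, 3)
T5 reflect across z = 0: (-9, -5/2, 3) → (-9, -5/2, -3)

T(p) = (-9, -5/2, -3)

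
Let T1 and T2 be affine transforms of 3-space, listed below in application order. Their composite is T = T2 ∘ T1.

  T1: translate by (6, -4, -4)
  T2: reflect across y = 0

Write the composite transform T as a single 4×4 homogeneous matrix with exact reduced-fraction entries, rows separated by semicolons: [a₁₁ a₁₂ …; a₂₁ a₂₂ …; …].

T1 = [1 0 0 6; 0 1 0 -4; 0 0 1 -4; 0 0 0 1]
T2·T1 = [1 0 0 6; 0 -1 0 4; 0 0 1 -4; 0 0 0 1]

T = [1 0 0 6; 0 -1 0 4; 0 0 1 -4; 0 0 0 1]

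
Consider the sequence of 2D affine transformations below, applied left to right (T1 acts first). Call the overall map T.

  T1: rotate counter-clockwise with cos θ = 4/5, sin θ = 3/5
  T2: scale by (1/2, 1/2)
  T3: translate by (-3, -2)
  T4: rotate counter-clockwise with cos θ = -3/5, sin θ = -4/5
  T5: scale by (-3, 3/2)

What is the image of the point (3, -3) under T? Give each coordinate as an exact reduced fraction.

T1 rotate counter-clockwise with cos θ = 4/5, sin θ = 3/5: (3, -3) → (21/5, -3/5)
T2 scale by (1/2, 1/2): (21/5, -3/5) → (21/10, -3/10)
T3 translate by (-3, -2): (21/10, -3/10) → (-9/10, -23/10)
T4 rotate counter-clockwise with cos θ = -3/5, sin θ = -4/5: (-9/10, -23/10) → (-13/10, 21/10)
T5 scale by (-3, 3/2): (-13/10, 21/10) → (39/10, 63/20)

T(p) = (39/10, 63/20)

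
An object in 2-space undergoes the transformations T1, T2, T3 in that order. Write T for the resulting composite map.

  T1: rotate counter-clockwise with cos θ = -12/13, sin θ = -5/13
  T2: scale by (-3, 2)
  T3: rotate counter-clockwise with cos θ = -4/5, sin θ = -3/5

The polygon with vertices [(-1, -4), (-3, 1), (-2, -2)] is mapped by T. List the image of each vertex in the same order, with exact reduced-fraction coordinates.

T1 rotate counter-clockwise with cos θ = -12/13, sin θ = -5/13: (-1, -4) → (-8/13, 53/13); (-3, 1) → (41/13, 3/13); (-2, -2) → (14/13, 34/13)
T2 scale by (-3, 2): (-8/13, 53/13) → (24/13, 106/13); (41/13, 3/13) → (-123/13, 6/13); (14/13, 34/13) → (-42/13, 68/13)
T3 rotate counter-clockwise with cos θ = -4/5, sin θ = -3/5: (24/13, 106/13) → (222/65, -496/65); (-123/13, 6/13) → (102/13, 69/13); (-42/13, 68/13) → (372/65, -146/65)

image vertices: (222/65, -496/65), (102/13, 69/13), (372/65, -146/65)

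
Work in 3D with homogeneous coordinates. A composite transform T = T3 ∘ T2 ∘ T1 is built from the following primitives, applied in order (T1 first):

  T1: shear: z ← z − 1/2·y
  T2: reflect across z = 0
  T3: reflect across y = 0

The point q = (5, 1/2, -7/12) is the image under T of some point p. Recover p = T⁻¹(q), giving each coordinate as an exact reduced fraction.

T1 = [1 0 0 0; 0 1 0 0; 0 -1/2 1 0; 0 0 0 1]
T2·T1 = [1 0 0 0; 0 1 0 0; 0 1/2 -1 0; 0 0 0 1]
T3·…·T1 = [1 0 0 0; 0 -1 0 0; 0 1/2 -1 0; 0 0 0 1]
det M = 1; M⁻¹ = [1 0 0 0; 0 -1 0 0; 0 -1/2 -1 0; 0 0 0 1]
M⁻¹ · (5, 1/2, -7/12)ᵀ = (5, -1/2, 1/3)ᵀ

p = (5, -1/2, 1/3)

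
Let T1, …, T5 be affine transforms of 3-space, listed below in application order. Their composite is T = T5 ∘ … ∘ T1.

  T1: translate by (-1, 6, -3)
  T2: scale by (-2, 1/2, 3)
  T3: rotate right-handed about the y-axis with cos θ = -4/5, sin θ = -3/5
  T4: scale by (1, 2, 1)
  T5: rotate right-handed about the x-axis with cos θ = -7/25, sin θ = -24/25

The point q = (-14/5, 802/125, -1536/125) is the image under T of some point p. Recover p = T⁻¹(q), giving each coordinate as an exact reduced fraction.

T1 = [1 0 0 -1; 0 1 0 6; 0 0 1 -3; 0 0 0 1]
T2·T1 = [-2 0 0 2; 0 1/2 0 3; 0 0 3 -9; 0 0 0 1]
T3·…·T1 = [8/5 0 -9/5 19/5; 0 1/2 0 3; -6/5 0 -12/5 42/5; 0 0 0 1]
T4·…·T1 = [8/5 0 -9/5 19/5; 0 1 0 6; -6/5 0 -12/5 42/5; 0 0 0 1]
T5·…·T1 = [8/5 0 -9/5 19/5; -144/125 -7/25 -288/125 798/125; 42/125 -24/25 84/125 -1014/125; 0 0 0 1]
det M = -6; M⁻¹ = [2/5 -36/125 21/250 1; 0 -7/25 -24/25 -6; -1/5 -32/125 28/375 3; 0 0 0 1]
M⁻¹ · (-14/5, 802/125, -1536/125)ᵀ = (-3, 4, 1)ᵀ

p = (-3, 4, 1)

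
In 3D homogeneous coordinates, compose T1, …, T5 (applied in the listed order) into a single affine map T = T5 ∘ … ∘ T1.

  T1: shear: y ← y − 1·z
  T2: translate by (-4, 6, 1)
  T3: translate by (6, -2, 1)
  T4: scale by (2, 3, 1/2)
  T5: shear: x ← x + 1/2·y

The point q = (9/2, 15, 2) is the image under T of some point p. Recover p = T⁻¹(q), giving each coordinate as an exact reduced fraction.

p = (-7/2, 3, 2)

T1 = [1 0 0 0; 0 1 -1 0; 0 0 1 0; 0 0 0 1]
T2·T1 = [1 0 0 -4; 0 1 -1 6; 0 0 1 1; 0 0 0 1]
T3·…·T1 = [1 0 0 2; 0 1 -1 4; 0 0 1 2; 0 0 0 1]
T4·…·T1 = [2 0 0 4; 0 3 -3 12; 0 0 1/2 1; 0 0 0 1]
T5·…·T1 = [2 3/2 -3/2 10; 0 3 -3 12; 0 0 1/2 1; 0 0 0 1]
det M = 3; M⁻¹ = [1/2 -1/4 0 -2; 0 1/3 2 -6; 0 0 2 -2; 0 0 0 1]
M⁻¹ · (9/2, 15, 2)ᵀ = (-7/2, 3, 2)ᵀ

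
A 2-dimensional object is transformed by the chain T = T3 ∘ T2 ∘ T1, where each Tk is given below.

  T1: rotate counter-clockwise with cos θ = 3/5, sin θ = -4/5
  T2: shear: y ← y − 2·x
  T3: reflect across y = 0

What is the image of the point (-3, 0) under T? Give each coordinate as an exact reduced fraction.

T(p) = (-9/5, -6)

T1 rotate counter-clockwise with cos θ = 3/5, sin θ = -4/5: (-3, 0) → (-9/5, 12/5)
T2 shear: y ← y − 2·x: (-9/5, 12/5) → (-9/5, 6)
T3 reflect across y = 0: (-9/5, 6) → (-9/5, -6)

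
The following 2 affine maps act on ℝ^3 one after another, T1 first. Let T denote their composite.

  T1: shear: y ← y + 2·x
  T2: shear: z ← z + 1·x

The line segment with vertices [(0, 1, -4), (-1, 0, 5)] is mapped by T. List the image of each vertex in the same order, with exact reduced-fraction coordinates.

image vertices: (0, 1, -4), (-1, -2, 4)

T1 shear: y ← y + 2·x: (0, 1, -4) → (0, 1, -4); (-1, 0, 5) → (-1, -2, 5)
T2 shear: z ← z + 1·x: (0, 1, -4) → (0, 1, -4); (-1, -2, 5) → (-1, -2, 4)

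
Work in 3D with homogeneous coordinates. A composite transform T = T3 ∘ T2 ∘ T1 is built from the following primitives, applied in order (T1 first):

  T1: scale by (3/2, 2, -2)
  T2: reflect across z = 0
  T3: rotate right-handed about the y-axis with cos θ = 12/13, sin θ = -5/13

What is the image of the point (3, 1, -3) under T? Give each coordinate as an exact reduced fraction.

T(p) = (84/13, 2, -99/26)

T1 scale by (3/2, 2, -2): (3, 1, -3) → (9/2, 2, 6)
T2 reflect across z = 0: (9/2, 2, 6) → (9/2, 2, -6)
T3 rotate right-handed about the y-axis with cos θ = 12/13, sin θ = -5/13: (9/2, 2, -6) → (84/13, 2, -99/26)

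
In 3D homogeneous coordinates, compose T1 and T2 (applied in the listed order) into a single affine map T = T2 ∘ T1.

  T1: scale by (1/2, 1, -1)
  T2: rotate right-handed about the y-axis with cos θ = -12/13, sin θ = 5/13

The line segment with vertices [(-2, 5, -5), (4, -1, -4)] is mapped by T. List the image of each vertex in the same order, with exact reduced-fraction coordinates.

T1 scale by (1/2, 1, -1): (-2, 5, -5) → (-1, 5, 5); (4, -1, -4) → (2, -1, 4)
T2 rotate right-handed about the y-axis with cos θ = -12/13, sin θ = 5/13: (-1, 5, 5) → (37/13, 5, -55/13); (2, -1, 4) → (-4/13, -1, -58/13)

image vertices: (37/13, 5, -55/13), (-4/13, -1, -58/13)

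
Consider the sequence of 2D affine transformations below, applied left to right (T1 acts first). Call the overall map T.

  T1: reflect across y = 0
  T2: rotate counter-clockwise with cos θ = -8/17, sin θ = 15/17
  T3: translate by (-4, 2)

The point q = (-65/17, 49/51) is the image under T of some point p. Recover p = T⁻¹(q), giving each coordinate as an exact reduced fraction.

T1 = [1 0 0; 0 -1 0; 0 0 1]
T2·T1 = [-8/17 15/17 0; 15/17 8/17 0; 0 0 1]
T3·…·T1 = [-8/17 15/17 -4; 15/17 8/17 2; 0 0 1]
det M = -1; M⁻¹ = [-8/17 15/17 -62/17; 15/17 8/17 44/17; 0 0 1]
M⁻¹ · (-65/17, 49/51)ᵀ = (-1, -1/3)ᵀ

p = (-1, -1/3)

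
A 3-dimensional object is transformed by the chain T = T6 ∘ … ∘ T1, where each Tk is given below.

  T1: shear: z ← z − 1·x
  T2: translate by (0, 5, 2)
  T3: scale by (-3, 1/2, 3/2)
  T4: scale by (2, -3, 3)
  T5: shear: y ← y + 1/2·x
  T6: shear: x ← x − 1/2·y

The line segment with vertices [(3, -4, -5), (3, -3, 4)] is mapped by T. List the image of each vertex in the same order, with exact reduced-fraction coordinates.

T1 shear: z ← z − 1·x: (3, -4, -5) → (3, -4, -8); (3, -3, 4) → (3, -3, 1)
T2 translate by (0, 5, 2): (3, -4, -8) → (3, 1, -6); (3, -3, 1) → (3, 2, 3)
T3 scale by (-3, 1/2, 3/2): (3, 1, -6) → (-9, 1/2, -9); (3, 2, 3) → (-9, 1, 9/2)
T4 scale by (2, -3, 3): (-9, 1/2, -9) → (-18, -3/2, -27); (-9, 1, 9/2) → (-18, -3, 27/2)
T5 shear: y ← y + 1/2·x: (-18, -3/2, -27) → (-18, -21/2, -27); (-18, -3, 27/2) → (-18, -12, 27/2)
T6 shear: x ← x − 1/2·y: (-18, -21/2, -27) → (-51/4, -21/2, -27); (-18, -12, 27/2) → (-12, -12, 27/2)

image vertices: (-51/4, -21/2, -27), (-12, -12, 27/2)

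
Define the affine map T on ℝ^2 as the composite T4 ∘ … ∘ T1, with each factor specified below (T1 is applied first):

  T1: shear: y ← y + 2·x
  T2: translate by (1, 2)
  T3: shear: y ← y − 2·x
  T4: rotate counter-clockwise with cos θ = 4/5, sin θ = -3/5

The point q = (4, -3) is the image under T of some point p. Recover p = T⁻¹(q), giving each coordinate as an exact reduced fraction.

T1 = [1 0 0; 2 1 0; 0 0 1]
T2·T1 = [1 0 1; 2 1 2; 0 0 1]
T3·…·T1 = [1 0 1; 0 1 0; 0 0 1]
T4·…·T1 = [4/5 3/5 4/5; -3/5 4/5 -3/5; 0 0 1]
det M = 1; M⁻¹ = [4/5 -3/5 -1; 3/5 4/5 0; 0 0 1]
M⁻¹ · (4, -3)ᵀ = (4, 0)ᵀ

p = (4, 0)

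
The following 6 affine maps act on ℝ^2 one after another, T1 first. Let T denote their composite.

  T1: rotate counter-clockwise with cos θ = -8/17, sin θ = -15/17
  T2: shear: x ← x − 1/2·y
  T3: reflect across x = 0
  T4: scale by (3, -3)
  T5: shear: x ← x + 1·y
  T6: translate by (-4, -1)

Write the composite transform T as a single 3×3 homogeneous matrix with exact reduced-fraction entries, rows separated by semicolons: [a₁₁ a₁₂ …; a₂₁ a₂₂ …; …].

T1 = [-8/17 15/17 0; -15/17 -8/17 0; 0 0 1]
T2·T1 = [-1/34 19/17 0; -15/17 -8/17 0; 0 0 1]
T3·…·T1 = [1/34 -19/17 0; -15/17 -8/17 0; 0 0 1]
T4·…·T1 = [3/34 -57/17 0; 45/17 24/17 0; 0 0 1]
T5·…·T1 = [93/34 -33/17 0; 45/17 24/17 0; 0 0 1]
T6·…·T1 = [93/34 -33/17 -4; 45/17 24/17 -1; 0 0 1]

T = [93/34 -33/17 -4; 45/17 24/17 -1; 0 0 1]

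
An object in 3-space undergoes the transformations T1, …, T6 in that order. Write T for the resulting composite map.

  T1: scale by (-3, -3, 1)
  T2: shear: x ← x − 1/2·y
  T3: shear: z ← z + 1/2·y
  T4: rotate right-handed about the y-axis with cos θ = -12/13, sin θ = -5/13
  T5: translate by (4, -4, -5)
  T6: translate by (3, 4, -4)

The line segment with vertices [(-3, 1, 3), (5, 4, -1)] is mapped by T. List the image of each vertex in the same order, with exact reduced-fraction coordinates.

T1 scale by (-3, -3, 1): (-3, 1, 3) → (9, -3, 3); (5, 4, -1) → (-15, -12, -1)
T2 shear: x ← x − 1/2·y: (9, -3, 3) → (21/2, -3, 3); (-15, -12, -1) → (-9, -12, -1)
T3 shear: z ← z + 1/2·y: (21/2, -3, 3) → (21/2, -3, 3/2); (-9, -12, -1) → (-9, -12, -7)
T4 rotate right-handed about the y-axis with cos θ = -12/13, sin θ = -5/13: (21/2, -3, 3/2) → (-267/26, -3, 69/26); (-9, -12, -7) → (11, -12, 3)
T5 translate by (4, -4, -5): (-267/26, -3, 69/26) → (-163/26, -7, -61/26); (11, -12, 3) → (15, -16, -2)
T6 translate by (3, 4, -4): (-163/26, -7, -61/26) → (-85/26, -3, -165/26); (15, -16, -2) → (18, -12, -6)

image vertices: (-85/26, -3, -165/26), (18, -12, -6)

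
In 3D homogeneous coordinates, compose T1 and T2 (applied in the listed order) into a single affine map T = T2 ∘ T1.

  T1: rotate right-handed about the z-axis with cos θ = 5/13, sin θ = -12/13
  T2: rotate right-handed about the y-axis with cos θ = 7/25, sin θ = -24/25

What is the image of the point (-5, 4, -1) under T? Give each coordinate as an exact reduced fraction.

T(p) = (473/325, 80/13, 461/325)

T1 rotate right-handed about the z-axis with cos θ = 5/13, sin θ = -12/13: (-5, 4, -1) → (23/13, 80/13, -1)
T2 rotate right-handed about the y-axis with cos θ = 7/25, sin θ = -24/25: (23/13, 80/13, -1) → (473/325, 80/13, 461/325)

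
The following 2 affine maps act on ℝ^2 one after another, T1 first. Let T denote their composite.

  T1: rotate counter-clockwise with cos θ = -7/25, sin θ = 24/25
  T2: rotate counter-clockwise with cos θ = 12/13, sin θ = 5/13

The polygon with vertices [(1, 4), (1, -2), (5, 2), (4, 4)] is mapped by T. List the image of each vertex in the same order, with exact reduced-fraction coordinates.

image vertices: (-1216/325, -563/325), (302/325, 661/325), (-1526/325, 857/325), (-1828/325, 196/325)

T1 rotate counter-clockwise with cos θ = -7/25, sin θ = 24/25: (1, 4) → (-103/25, -4/25); (1, -2) → (41/25, 38/25); (5, 2) → (-83/25, 106/25); (4, 4) → (-124/25, 68/25)
T2 rotate counter-clockwise with cos θ = 12/13, sin θ = 5/13: (-103/25, -4/25) → (-1216/325, -563/325); (41/25, 38/25) → (302/325, 661/325); (-83/25, 106/25) → (-1526/325, 857/325); (-124/25, 68/25) → (-1828/325, 196/325)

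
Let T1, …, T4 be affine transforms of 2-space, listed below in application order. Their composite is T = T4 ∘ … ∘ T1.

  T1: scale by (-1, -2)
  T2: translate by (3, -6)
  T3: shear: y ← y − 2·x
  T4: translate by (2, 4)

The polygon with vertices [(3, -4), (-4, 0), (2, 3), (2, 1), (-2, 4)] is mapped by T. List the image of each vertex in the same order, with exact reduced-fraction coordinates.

T1 scale by (-1, -2): (3, -4) → (-3, 8); (-4, 0) → (4, 0); (2, 3) → (-2, -6); (2, 1) → (-2, -2); (-2, 4) → (2, -8)
T2 translate by (3, -6): (-3, 8) → (0, 2); (4, 0) → (7, -6); (-2, -6) → (1, -12); (-2, -2) → (1, -8); (2, -8) → (5, -14)
T3 shear: y ← y − 2·x: (0, 2) → (0, 2); (7, -6) → (7, -20); (1, -12) → (1, -14); (1, -8) → (1, -10); (5, -14) → (5, -24)
T4 translate by (2, 4): (0, 2) → (2, 6); (7, -20) → (9, -16); (1, -14) → (3, -10); (1, -10) → (3, -6); (5, -24) → (7, -20)

image vertices: (2, 6), (9, -16), (3, -10), (3, -6), (7, -20)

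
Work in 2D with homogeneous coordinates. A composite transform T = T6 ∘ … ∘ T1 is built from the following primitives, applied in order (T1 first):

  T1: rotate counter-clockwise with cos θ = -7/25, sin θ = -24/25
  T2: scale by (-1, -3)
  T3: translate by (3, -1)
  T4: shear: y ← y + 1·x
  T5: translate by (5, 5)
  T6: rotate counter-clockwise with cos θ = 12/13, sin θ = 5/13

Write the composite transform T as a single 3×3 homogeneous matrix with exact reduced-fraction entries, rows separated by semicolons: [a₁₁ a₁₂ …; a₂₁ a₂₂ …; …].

T = [-311/325 -21/25 61/13; 983/325 -12/25 124/13; 0 0 1]

T1 = [-7/25 24/25 0; -24/25 -7/25 0; 0 0 1]
T2·T1 = [7/25 -24/25 0; 72/25 21/25 0; 0 0 1]
T3·…·T1 = [7/25 -24/25 3; 72/25 21/25 -1; 0 0 1]
T4·…·T1 = [7/25 -24/25 3; 79/25 -3/25 2; 0 0 1]
T5·…·T1 = [7/25 -24/25 8; 79/25 -3/25 7; 0 0 1]
T6·…·T1 = [-311/325 -21/25 61/13; 983/325 -12/25 124/13; 0 0 1]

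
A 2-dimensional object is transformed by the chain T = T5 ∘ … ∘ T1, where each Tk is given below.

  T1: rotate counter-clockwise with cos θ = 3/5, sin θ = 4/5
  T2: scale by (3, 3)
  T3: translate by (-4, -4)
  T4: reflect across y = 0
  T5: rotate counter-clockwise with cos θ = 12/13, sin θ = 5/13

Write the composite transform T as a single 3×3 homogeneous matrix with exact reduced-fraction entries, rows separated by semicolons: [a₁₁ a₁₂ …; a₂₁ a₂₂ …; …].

T1 = [3/5 -4/5 0; 4/5 3/5 0; 0 0 1]
T2·T1 = [9/5 -12/5 0; 12/5 9/5 0; 0 0 1]
T3·…·T1 = [9/5 -12/5 -4; 12/5 9/5 -4; 0 0 1]
T4·…·T1 = [9/5 -12/5 -4; -12/5 -9/5 4; 0 0 1]
T5·…·T1 = [168/65 -99/65 -68/13; -99/65 -168/65 28/13; 0 0 1]

T = [168/65 -99/65 -68/13; -99/65 -168/65 28/13; 0 0 1]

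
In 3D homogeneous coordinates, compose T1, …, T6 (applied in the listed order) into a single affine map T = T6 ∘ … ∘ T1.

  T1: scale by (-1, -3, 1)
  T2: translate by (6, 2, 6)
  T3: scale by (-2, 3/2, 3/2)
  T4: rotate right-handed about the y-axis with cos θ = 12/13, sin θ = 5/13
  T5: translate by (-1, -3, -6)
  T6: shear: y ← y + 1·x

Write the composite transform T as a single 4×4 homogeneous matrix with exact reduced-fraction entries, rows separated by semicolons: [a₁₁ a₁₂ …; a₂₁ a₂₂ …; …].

T1 = [-1 0 0 0; 0 -3 0 0; 0 0 1 0; 0 0 0 1]
T2·T1 = [-1 0 0 6; 0 -3 0 2; 0 0 1 6; 0 0 0 1]
T3·…·T1 = [2 0 0 -12; 0 -9/2 0 3; 0 0 3/2 9; 0 0 0 1]
T4·…·T1 = [24/13 0 15/26 -99/13; 0 -9/2 0 3; -10/13 0 18/13 168/13; 0 0 0 1]
T5·…·T1 = [24/13 0 15/26 -112/13; 0 -9/2 0 0; -10/13 0 18/13 90/13; 0 0 0 1]
T6·…·T1 = [24/13 0 15/26 -112/13; 24/13 -9/2 15/26 -112/13; -10/13 0 18/13 90/13; 0 0 0 1]

T = [24/13 0 15/26 -112/13; 24/13 -9/2 15/26 -112/13; -10/13 0 18/13 90/13; 0 0 0 1]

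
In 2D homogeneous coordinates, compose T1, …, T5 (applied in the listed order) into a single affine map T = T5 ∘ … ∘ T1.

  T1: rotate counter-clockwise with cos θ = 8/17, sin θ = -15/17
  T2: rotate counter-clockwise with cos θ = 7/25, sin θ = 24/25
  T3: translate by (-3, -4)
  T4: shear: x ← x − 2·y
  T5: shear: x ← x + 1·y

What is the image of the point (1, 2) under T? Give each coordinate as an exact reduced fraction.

T(p) = (-252/425, -781/425)

T1 rotate counter-clockwise with cos θ = 8/17, sin θ = -15/17: (1, 2) → (38/17, 1/17)
T2 rotate counter-clockwise with cos θ = 7/25, sin θ = 24/25: (38/17, 1/17) → (242/425, 919/425)
T3 translate by (-3, -4): (242/425, 919/425) → (-1033/425, -781/425)
T4 shear: x ← x − 2·y: (-1033/425, -781/425) → (529/425, -781/425)
T5 shear: x ← x + 1·y: (529/425, -781/425) → (-252/425, -781/425)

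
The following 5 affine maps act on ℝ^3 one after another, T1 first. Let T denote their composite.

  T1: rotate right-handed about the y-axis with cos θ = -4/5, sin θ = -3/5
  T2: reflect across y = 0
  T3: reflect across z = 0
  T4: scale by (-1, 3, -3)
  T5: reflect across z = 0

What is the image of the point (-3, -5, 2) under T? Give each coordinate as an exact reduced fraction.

T(p) = (-6/5, 15, 51/5)

T1 rotate right-handed about the y-axis with cos θ = -4/5, sin θ = -3/5: (-3, -5, 2) → (6/5, -5, -17/5)
T2 reflect across y = 0: (6/5, -5, -17/5) → (6/5, 5, -17/5)
T3 reflect across z = 0: (6/5, 5, -17/5) → (6/5, 5, 17/5)
T4 scale by (-1, 3, -3): (6/5, 5, 17/5) → (-6/5, 15, -51/5)
T5 reflect across z = 0: (-6/5, 15, -51/5) → (-6/5, 15, 51/5)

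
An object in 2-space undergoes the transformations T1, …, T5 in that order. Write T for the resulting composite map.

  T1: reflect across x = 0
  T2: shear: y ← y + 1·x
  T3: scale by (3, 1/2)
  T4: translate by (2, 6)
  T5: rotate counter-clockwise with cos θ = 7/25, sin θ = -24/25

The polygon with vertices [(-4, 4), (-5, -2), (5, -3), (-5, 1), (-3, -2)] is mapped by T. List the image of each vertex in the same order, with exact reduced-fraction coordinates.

T1 reflect across x = 0: (-4, 4) → (4, 4); (-5, -2) → (5, -2); (5, -3) → (-5, -3); (-5, 1) → (5, 1); (-3, -2) → (3, -2)
T2 shear: y ← y + 1·x: (4, 4) → (4, 8); (5, -2) → (5, 3); (-5, -3) → (-5, -8); (5, 1) → (5, 6); (3, -2) → (3, 1)
T3 scale by (3, 1/2): (4, 8) → (12, 4); (5, 3) → (15, 3/2); (-5, -8) → (-15, -4); (5, 6) → (15, 3); (3, 1) → (9, 1/2)
T4 translate by (2, 6): (12, 4) → (14, 10); (15, 3/2) → (17, 15/2); (-15, -4) → (-13, 2); (15, 3) → (17, 9); (9, 1/2) → (11, 13/2)
T5 rotate counter-clockwise with cos θ = 7/25, sin θ = -24/25: (14, 10) → (338/25, -266/25); (17, 15/2) → (299/25, -711/50); (-13, 2) → (-43/25, 326/25); (17, 9) → (67/5, -69/5); (11, 13/2) → (233/25, -437/50)

image vertices: (338/25, -266/25), (299/25, -711/50), (-43/25, 326/25), (67/5, -69/5), (233/25, -437/50)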